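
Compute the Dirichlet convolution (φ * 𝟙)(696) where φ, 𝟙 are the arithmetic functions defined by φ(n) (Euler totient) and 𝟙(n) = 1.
(φ * 𝟙)(696) = 696

Divisors of 696: [1, 2, 3, 4, 6, 8, 12, 24, 29, 58, 87, 116, 174, 232, 348, 696]. For each d | 696:
  d = 1: φ(1) · 𝟙(696/1) = 1 · 1 = 1
  d = 2: φ(2) · 𝟙(696/2) = 1 · 1 = 1
  d = 3: φ(3) · 𝟙(696/3) = 2 · 1 = 2
  d = 4: φ(4) · 𝟙(696/4) = 2 · 1 = 2
  d = 6: φ(6) · 𝟙(696/6) = 2 · 1 = 2
  d = 8: φ(8) · 𝟙(696/8) = 4 · 1 = 4
  d = 12: φ(12) · 𝟙(696/12) = 4 · 1 = 4
  d = 24: φ(24) · 𝟙(696/24) = 8 · 1 = 8
  d = 29: φ(29) · 𝟙(696/29) = 28 · 1 = 28
  d = 58: φ(58) · 𝟙(696/58) = 28 · 1 = 28
  d = 87: φ(87) · 𝟙(696/87) = 56 · 1 = 56
  d = 116: φ(116) · 𝟙(696/116) = 56 · 1 = 56
  d = 174: φ(174) · 𝟙(696/174) = 56 · 1 = 56
  d = 232: φ(232) · 𝟙(696/232) = 112 · 1 = 112
  d = 348: φ(348) · 𝟙(696/348) = 112 · 1 = 112
  d = 696: φ(696) · 𝟙(696/696) = 224 · 1 = 224
Summing: (φ * 𝟙)(696) = 1 + 1 + 2 + 2 + 2 + 4 + 4 + 8 + 28 + 28 + 56 + 56 + 56 + 112 + 112 + 224 = 696.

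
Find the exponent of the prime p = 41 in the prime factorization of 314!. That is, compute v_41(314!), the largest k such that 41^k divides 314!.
v_41(314!) = 7

Legendre's formula: v_p(n!) = Σ_{k ≥ 1} ⌊n / p^k⌋. For p = 41, n = 314, the terms are:
  ⌊314/41^1⌋ = ⌊314/41⌋ = 7
(the next term ⌊314/41^2⌋ = 0, terminating the sum). Summing: v_41(314!) = 7 = 7.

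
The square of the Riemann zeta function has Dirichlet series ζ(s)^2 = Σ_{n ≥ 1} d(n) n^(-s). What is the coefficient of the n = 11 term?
d(11) = 2

ζ(s)^2 = (Σ 1/m^s)(Σ 1/k^s). The coefficient of 1/n^s in the product is the number of ordered pairs (m, k) with mk = n, which equals d(n). For n = 11, divisors are [1, 11], so d(11) = 2.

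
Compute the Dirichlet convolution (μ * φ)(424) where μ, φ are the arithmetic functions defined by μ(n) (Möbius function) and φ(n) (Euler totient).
(μ * φ)(424) = 102

Divisors of 424: [1, 2, 4, 8, 53, 106, 212, 424]. For each d | 424:
  d = 1: μ(1) · φ(424/1) = 1 · 208 = 208
  d = 2: μ(2) · φ(424/2) = -1 · 104 = -104
  d = 4: μ(4) · φ(424/4) = 0 · 52 = 0
  d = 8: μ(8) · φ(424/8) = 0 · 52 = 0
  d = 53: μ(53) · φ(424/53) = -1 · 4 = -4
  d = 106: μ(106) · φ(424/106) = 1 · 2 = 2
  d = 212: μ(212) · φ(424/212) = 0 · 1 = 0
  d = 424: μ(424) · φ(424/424) = 0 · 1 = 0
Summing: (μ * φ)(424) = 208 + -104 + 0 + 0 + -4 + 2 + 0 + 0 = 102.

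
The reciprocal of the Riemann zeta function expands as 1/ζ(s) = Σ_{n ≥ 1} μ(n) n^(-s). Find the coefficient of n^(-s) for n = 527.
μ(527) = 1

Factor n = 527 = 17 · 31. μ(n) = 0 if any exponent ≥ 2 (not squarefree); otherwise μ(n) = (−1)^{ω(n)} where ω(n) is the number of distinct prime factors. Applying: μ(527) = 1.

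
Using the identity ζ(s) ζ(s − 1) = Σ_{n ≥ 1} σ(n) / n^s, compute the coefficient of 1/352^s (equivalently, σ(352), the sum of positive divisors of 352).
σ(352) = 756

In the product (Σ m^0/m^s)(Σ k / k^s) = Σ (Σ_{d | n} d) / n^s, the coefficient of 1/n^s is σ(n) = Σ_{d | n} d. For n = 352, divisors are [1, 2, 4, 8, 11, 16, 22, 32, 44, 88, 176, 352]; summing: σ(352) = 756.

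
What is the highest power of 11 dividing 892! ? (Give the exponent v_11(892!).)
v_11(892!) = 88

Legendre's formula: v_p(n!) = Σ_{k ≥ 1} ⌊n / p^k⌋. For p = 11, n = 892, the terms are:
  ⌊892/11^1⌋ = ⌊892/11⌋ = 81
  ⌊892/11^2⌋ = ⌊892/121⌋ = 7
(the next term ⌊892/11^3⌋ = 0, terminating the sum). Summing: v_11(892!) = 81 + 7 = 88.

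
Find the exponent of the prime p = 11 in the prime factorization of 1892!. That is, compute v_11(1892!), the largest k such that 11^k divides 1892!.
v_11(1892!) = 188

Legendre's formula: v_p(n!) = Σ_{k ≥ 1} ⌊n / p^k⌋. For p = 11, n = 1892, the terms are:
  ⌊1892/11^1⌋ = ⌊1892/11⌋ = 172
  ⌊1892/11^2⌋ = ⌊1892/121⌋ = 15
  ⌊1892/11^3⌋ = ⌊1892/1331⌋ = 1
(the next term ⌊1892/11^4⌋ = 0, terminating the sum). Summing: v_11(1892!) = 172 + 15 + 1 = 188.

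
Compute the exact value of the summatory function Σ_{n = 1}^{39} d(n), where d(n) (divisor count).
Σ_{n ≤ 39} d(n) = 150

Compute d(n) for each 1 ≤ n ≤ 39: d(1) = 1, d(2) = 2, d(3) = 2, d(4) = 3, d(5) = 2, d(6) = 4, d(7) = 2, d(8) = 4, d(9) = 3, d(10) = 4, d(11) = 2, d(12) = 6, d(13) = 2, d(14) = 4, d(15) = 4, d(16) = 5, d(17) = 2, d(18) = 6, d(19) = 2, d(20) = 6, d(21) = 4, d(22) = 4, d(23) = 2, d(24) = 8, d(25) = 3, d(26) = 4, d(27) = 4, d(28) = 6, d(29) = 2, d(30) = 8, d(31) = 2, d(32) = 6, d(33) = 4, d(34) = 4, d(35) = 4, d(36) = 9, d(37) = 2, d(38) = 4, d(39) = 4. Summing all 39 values: 150. (Dirichlet's divisor formula: Σ_{n ≤ x} d(n) = x ln(x) + (2γ − 1) x + O(√x). For x = 39, the asymptotic estimate is ≈ 148.90.)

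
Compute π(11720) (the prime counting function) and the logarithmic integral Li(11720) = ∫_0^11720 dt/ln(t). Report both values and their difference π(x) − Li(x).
π(11720) = 1407;  Li(11720) ≈ 1431.25;  π(x) − Li(x) ≈ -24.25.

Direct count of primes ≤ 11720 gives π(11720) = 1407. Numerical evaluation of the logarithmic integral gives Li(11720) ≈ 1431.25. The difference π(x) − Li(x) ≈ -24.25 is typically negative for small/moderate x (Li(x) overestimates), though Littlewood's theorem shows this sign changes infinitely often.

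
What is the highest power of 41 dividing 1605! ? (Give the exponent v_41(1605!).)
v_41(1605!) = 39

Legendre's formula: v_p(n!) = Σ_{k ≥ 1} ⌊n / p^k⌋. For p = 41, n = 1605, the terms are:
  ⌊1605/41^1⌋ = ⌊1605/41⌋ = 39
(the next term ⌊1605/41^2⌋ = 0, terminating the sum). Summing: v_41(1605!) = 39 = 39.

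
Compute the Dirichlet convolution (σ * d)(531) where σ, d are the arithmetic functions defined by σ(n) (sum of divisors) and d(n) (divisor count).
(σ * d)(531) = 1488

Divisors of 531: [1, 3, 9, 59, 177, 531]. For each d | 531:
  d = 1: σ(1) · d(531/1) = 1 · 6 = 6
  d = 3: σ(3) · d(531/3) = 4 · 4 = 16
  d = 9: σ(9) · d(531/9) = 13 · 2 = 26
  d = 59: σ(59) · d(531/59) = 60 · 3 = 180
  d = 177: σ(177) · d(531/177) = 240 · 2 = 480
  d = 531: σ(531) · d(531/531) = 780 · 1 = 780
Summing: (σ * d)(531) = 6 + 16 + 26 + 180 + 480 + 780 = 1488.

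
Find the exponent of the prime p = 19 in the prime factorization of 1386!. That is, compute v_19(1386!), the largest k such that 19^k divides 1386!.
v_19(1386!) = 75

Legendre's formula: v_p(n!) = Σ_{k ≥ 1} ⌊n / p^k⌋. For p = 19, n = 1386, the terms are:
  ⌊1386/19^1⌋ = ⌊1386/19⌋ = 72
  ⌊1386/19^2⌋ = ⌊1386/361⌋ = 3
(the next term ⌊1386/19^3⌋ = 0, terminating the sum). Summing: v_19(1386!) = 72 + 3 = 75.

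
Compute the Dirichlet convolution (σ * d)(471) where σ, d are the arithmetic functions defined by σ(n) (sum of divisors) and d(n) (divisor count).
(σ * d)(471) = 960

Divisors of 471: [1, 3, 157, 471]. For each d | 471:
  d = 1: σ(1) · d(471/1) = 1 · 4 = 4
  d = 3: σ(3) · d(471/3) = 4 · 2 = 8
  d = 157: σ(157) · d(471/157) = 158 · 2 = 316
  d = 471: σ(471) · d(471/471) = 632 · 1 = 632
Summing: (σ * d)(471) = 4 + 8 + 316 + 632 = 960.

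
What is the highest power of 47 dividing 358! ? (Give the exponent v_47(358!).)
v_47(358!) = 7

Legendre's formula: v_p(n!) = Σ_{k ≥ 1} ⌊n / p^k⌋. For p = 47, n = 358, the terms are:
  ⌊358/47^1⌋ = ⌊358/47⌋ = 7
(the next term ⌊358/47^2⌋ = 0, terminating the sum). Summing: v_47(358!) = 7 = 7.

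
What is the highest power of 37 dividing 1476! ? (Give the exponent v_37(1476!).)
v_37(1476!) = 40

Legendre's formula: v_p(n!) = Σ_{k ≥ 1} ⌊n / p^k⌋. For p = 37, n = 1476, the terms are:
  ⌊1476/37^1⌋ = ⌊1476/37⌋ = 39
  ⌊1476/37^2⌋ = ⌊1476/1369⌋ = 1
(the next term ⌊1476/37^3⌋ = 0, terminating the sum). Summing: v_37(1476!) = 39 + 1 = 40.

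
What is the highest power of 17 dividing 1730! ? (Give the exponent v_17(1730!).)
v_17(1730!) = 106

Legendre's formula: v_p(n!) = Σ_{k ≥ 1} ⌊n / p^k⌋. For p = 17, n = 1730, the terms are:
  ⌊1730/17^1⌋ = ⌊1730/17⌋ = 101
  ⌊1730/17^2⌋ = ⌊1730/289⌋ = 5
(the next term ⌊1730/17^3⌋ = 0, terminating the sum). Summing: v_17(1730!) = 101 + 5 = 106.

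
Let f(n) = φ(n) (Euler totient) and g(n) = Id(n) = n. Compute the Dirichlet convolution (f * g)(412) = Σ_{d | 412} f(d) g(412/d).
(φ * Id)(412) = 1640

Divisors of 412: [1, 2, 4, 103, 206, 412]. For each d | 412:
  d = 1: φ(1) · Id(412/1) = 1 · 412 = 412
  d = 2: φ(2) · Id(412/2) = 1 · 206 = 206
  d = 4: φ(4) · Id(412/4) = 2 · 103 = 206
  d = 103: φ(103) · Id(412/103) = 102 · 4 = 408
  d = 206: φ(206) · Id(412/206) = 102 · 2 = 204
  d = 412: φ(412) · Id(412/412) = 204 · 1 = 204
Summing: (φ * Id)(412) = 412 + 206 + 206 + 408 + 204 + 204 = 1640.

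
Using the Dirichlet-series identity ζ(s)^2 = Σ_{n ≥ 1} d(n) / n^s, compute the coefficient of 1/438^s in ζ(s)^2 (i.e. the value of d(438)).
d(438) = 8

ζ(s)^2 = (Σ 1/m^s)(Σ 1/k^s). The coefficient of 1/n^s in the product is the number of ordered pairs (m, k) with mk = n, which equals d(n). For n = 438, divisors are [1, 2, 3, 6, 73, 146, 219, 438], so d(438) = 8.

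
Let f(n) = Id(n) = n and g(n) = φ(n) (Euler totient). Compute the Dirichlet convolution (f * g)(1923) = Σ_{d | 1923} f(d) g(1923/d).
(Id * φ)(1923) = 6405

Divisors of 1923: [1, 3, 641, 1923]. For each d | 1923:
  d = 1: Id(1) · φ(1923/1) = 1 · 1280 = 1280
  d = 3: Id(3) · φ(1923/3) = 3 · 640 = 1920
  d = 641: Id(641) · φ(1923/641) = 641 · 2 = 1282
  d = 1923: Id(1923) · φ(1923/1923) = 1923 · 1 = 1923
Summing: (Id * φ)(1923) = 1280 + 1920 + 1282 + 1923 = 6405.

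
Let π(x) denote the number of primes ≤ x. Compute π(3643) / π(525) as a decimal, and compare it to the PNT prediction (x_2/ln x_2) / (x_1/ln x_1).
π(3643)/π(525) = 510/99 ≈ 5.1515;  PNT prediction ≈ 5.2999.

π(525) = 99 and π(3643) = 510, so π(3643)/π(525) ≈ 5.1515. The PNT-predicted ratio is (3643/ln(3643)) / (525/ln(525)) ≈ 5.2999. The two agree to within a few percent, as expected.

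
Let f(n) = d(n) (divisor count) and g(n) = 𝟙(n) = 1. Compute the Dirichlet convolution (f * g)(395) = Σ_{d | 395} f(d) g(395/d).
(d * 𝟙)(395) = 9

Divisors of 395: [1, 5, 79, 395]. For each d | 395:
  d = 1: d(1) · 𝟙(395/1) = 1 · 1 = 1
  d = 5: d(5) · 𝟙(395/5) = 2 · 1 = 2
  d = 79: d(79) · 𝟙(395/79) = 2 · 1 = 2
  d = 395: d(395) · 𝟙(395/395) = 4 · 1 = 4
Summing: (d * 𝟙)(395) = 1 + 2 + 2 + 4 = 9.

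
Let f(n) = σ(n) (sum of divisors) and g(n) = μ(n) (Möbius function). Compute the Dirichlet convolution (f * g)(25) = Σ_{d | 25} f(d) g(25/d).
(σ * μ)(25) = 25

Divisors of 25: [1, 5, 25]. For each d | 25:
  d = 1: σ(1) · μ(25/1) = 1 · 0 = 0
  d = 5: σ(5) · μ(25/5) = 6 · -1 = -6
  d = 25: σ(25) · μ(25/25) = 31 · 1 = 31
Summing: (σ * μ)(25) = 0 + -6 + 31 = 25.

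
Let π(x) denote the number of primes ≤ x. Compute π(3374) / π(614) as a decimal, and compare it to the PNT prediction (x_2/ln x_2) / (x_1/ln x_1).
π(3374)/π(614) = 476/112 ≈ 4.2500;  PNT prediction ≈ 4.3426.

π(614) = 112 and π(3374) = 476, so π(3374)/π(614) ≈ 4.2500. The PNT-predicted ratio is (3374/ln(3374)) / (614/ln(614)) ≈ 4.3426. The two agree to within a few percent, as expected.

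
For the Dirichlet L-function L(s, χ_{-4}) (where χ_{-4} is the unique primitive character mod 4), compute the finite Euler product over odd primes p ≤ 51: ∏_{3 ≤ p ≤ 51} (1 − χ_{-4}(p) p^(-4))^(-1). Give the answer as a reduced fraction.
∏ = 424022009220093808147330044599350686845258380222853/428762185161728930691534489551822091105495385374720

The odd primes p ≤ 51 are [3, 5, 7, 11, 13, 17, 19, 23, 29, 31, 37, 41, 43, 47]. For each, χ(p) = 1 if p ≡ 1 mod 4, χ(p) = −1 if p ≡ 3 mod 4. Taking (1 − χ(p)/p^4)^(-1) = p^4/(p^4 − χ(p)): (1 − (-1)/3^4)^(-1) · (1 − (1)/5^4)^(-1) · (1 − (-1)/7^4)^(-1) · (1 − (-1)/11^4)^(-1) · (1 − (1)/13^4)^(-1) · (1 − (1)/17^4)^(-1) · (1 − (-1)/19^4)^(-1) · (1 − (-1)/23^4)^(-1) · (1 − (1)/29^4)^(-1) · (1 − (-1)/31^4)^(-1) · (1 − (1)/37^4)^(-1) · (1 − (1)/41^4)^(-1) · (1 − (-1)/43^4)^(-1) · (1 − (-1)/47^4)^(-1) = 424022009220093808147330044599350686845258380222853/428762185161728930691534489551822091105495385374720.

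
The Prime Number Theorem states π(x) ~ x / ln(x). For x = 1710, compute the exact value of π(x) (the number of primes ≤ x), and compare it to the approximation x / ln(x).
π(1710) = 267;  x/ln(x) ≈ 229.71;  relative error ≈ 13.97%.

Directly count primes up to 1710: π(1710) = 267. The PNT approximation gives 1710/ln(1710) ≈ 1710/7.44425 ≈ 229.71. Relative error (π(x) − x/ln(x)) / π(x) ≈ 13.97%; the approximation is known to undercount slightly (Li(x) is a better estimate).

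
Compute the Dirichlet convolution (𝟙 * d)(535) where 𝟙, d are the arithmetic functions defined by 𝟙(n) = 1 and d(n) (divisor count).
(𝟙 * d)(535) = 9

Divisors of 535: [1, 5, 107, 535]. For each d | 535:
  d = 1: 𝟙(1) · d(535/1) = 1 · 4 = 4
  d = 5: 𝟙(5) · d(535/5) = 1 · 2 = 2
  d = 107: 𝟙(107) · d(535/107) = 1 · 2 = 2
  d = 535: 𝟙(535) · d(535/535) = 1 · 1 = 1
Summing: (𝟙 * d)(535) = 4 + 2 + 2 + 1 = 9.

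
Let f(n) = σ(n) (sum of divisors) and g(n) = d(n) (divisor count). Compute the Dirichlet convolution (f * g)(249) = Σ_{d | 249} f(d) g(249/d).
(σ * d)(249) = 516

Divisors of 249: [1, 3, 83, 249]. For each d | 249:
  d = 1: σ(1) · d(249/1) = 1 · 4 = 4
  d = 3: σ(3) · d(249/3) = 4 · 2 = 8
  d = 83: σ(83) · d(249/83) = 84 · 2 = 168
  d = 249: σ(249) · d(249/249) = 336 · 1 = 336
Summing: (σ * d)(249) = 4 + 8 + 168 + 336 = 516.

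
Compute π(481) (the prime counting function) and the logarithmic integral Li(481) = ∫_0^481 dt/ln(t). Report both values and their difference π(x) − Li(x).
π(481) = 92;  Li(481) ≈ 98.73;  π(x) − Li(x) ≈ -6.73.

Direct count of primes ≤ 481 gives π(481) = 92. Numerical evaluation of the logarithmic integral gives Li(481) ≈ 98.73. The difference π(x) − Li(x) ≈ -6.73 is typically negative for small/moderate x (Li(x) overestimates), though Littlewood's theorem shows this sign changes infinitely often.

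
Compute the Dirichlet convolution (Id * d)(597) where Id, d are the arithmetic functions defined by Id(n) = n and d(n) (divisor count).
(Id * d)(597) = 1005

Divisors of 597: [1, 3, 199, 597]. For each d | 597:
  d = 1: Id(1) · d(597/1) = 1 · 4 = 4
  d = 3: Id(3) · d(597/3) = 3 · 2 = 6
  d = 199: Id(199) · d(597/199) = 199 · 2 = 398
  d = 597: Id(597) · d(597/597) = 597 · 1 = 597
Summing: (Id * d)(597) = 4 + 6 + 398 + 597 = 1005.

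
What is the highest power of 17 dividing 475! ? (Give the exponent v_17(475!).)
v_17(475!) = 28

Legendre's formula: v_p(n!) = Σ_{k ≥ 1} ⌊n / p^k⌋. For p = 17, n = 475, the terms are:
  ⌊475/17^1⌋ = ⌊475/17⌋ = 27
  ⌊475/17^2⌋ = ⌊475/289⌋ = 1
(the next term ⌊475/17^3⌋ = 0, terminating the sum). Summing: v_17(475!) = 27 + 1 = 28.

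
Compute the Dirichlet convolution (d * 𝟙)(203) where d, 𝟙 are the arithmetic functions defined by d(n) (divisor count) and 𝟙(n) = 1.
(d * 𝟙)(203) = 9

Divisors of 203: [1, 7, 29, 203]. For each d | 203:
  d = 1: d(1) · 𝟙(203/1) = 1 · 1 = 1
  d = 7: d(7) · 𝟙(203/7) = 2 · 1 = 2
  d = 29: d(29) · 𝟙(203/29) = 2 · 1 = 2
  d = 203: d(203) · 𝟙(203/203) = 4 · 1 = 4
Summing: (d * 𝟙)(203) = 1 + 2 + 2 + 4 = 9.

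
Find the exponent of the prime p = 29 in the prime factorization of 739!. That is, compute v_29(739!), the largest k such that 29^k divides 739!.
v_29(739!) = 25

Legendre's formula: v_p(n!) = Σ_{k ≥ 1} ⌊n / p^k⌋. For p = 29, n = 739, the terms are:
  ⌊739/29^1⌋ = ⌊739/29⌋ = 25
(the next term ⌊739/29^2⌋ = 0, terminating the sum). Summing: v_29(739!) = 25 = 25.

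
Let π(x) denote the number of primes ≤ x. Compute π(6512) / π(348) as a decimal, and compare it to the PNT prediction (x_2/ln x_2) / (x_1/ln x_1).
π(6512)/π(348) = 842/69 ≈ 12.2029;  PNT prediction ≈ 12.4707.

π(348) = 69 and π(6512) = 842, so π(6512)/π(348) ≈ 12.2029. The PNT-predicted ratio is (6512/ln(6512)) / (348/ln(348)) ≈ 12.4707. The two agree to within a few percent, as expected.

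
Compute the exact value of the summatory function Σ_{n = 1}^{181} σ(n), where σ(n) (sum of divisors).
Σ_{n ≤ 181} σ(n) = 27002

Compute σ(n) for each 1 ≤ n ≤ 181: σ(1) = 1, σ(2) = 3, σ(3) = 4, σ(4) = 7, σ(5) = 6, σ(6) = 12, σ(7) = 8, σ(8) = 15, σ(9) = 13, σ(10) = 18, σ(11) = 12, σ(12) = 28, σ(13) = 14, σ(14) = 24, σ(15) = 24, σ(16) = 31, σ(17) = 18, σ(18) = 39, σ(19) = 20, σ(20) = 42, σ(21) = 32, σ(22) = 36, σ(23) = 24, σ(24) = 60, σ(25) = 31, σ(26) = 42, σ(27) = 40, σ(28) = 56, σ(29) = 30, σ(30) = 72, σ(31) = 32, σ(32) = 63, σ(33) = 48, σ(34) = 54, σ(35) = 48, σ(36) = 91, σ(37) = 38, σ(38) = 60, σ(39) = 56, σ(40) = 90, σ(41) = 42, σ(42) = 96, σ(43) = 44, σ(44) = 84, σ(45) = 78, σ(46) = 72, σ(47) = 48, σ(48) = 124, σ(49) = 57, σ(50) = 93, σ(51) = 72, σ(52) = 98, σ(53) = 54, σ(54) = 120, σ(55) = 72, σ(56) = 120, σ(57) = 80, σ(58) = 90, σ(59) = 60, σ(60) = 168, σ(61) = 62, σ(62) = 96, σ(63) = 104, σ(64) = 127, σ(65) = 84, σ(66) = 144, σ(67) = 68, σ(68) = 126, σ(69) = 96, σ(70) = 144, σ(71) = 72, σ(72) = 195, σ(73) = 74, σ(74) = 114, σ(75) = 124, σ(76) = 140, σ(77) = 96, σ(78) = 168, σ(79) = 80, σ(80) = 186, σ(81) = 121, σ(82) = 126, σ(83) = 84, σ(84) = 224, σ(85) = 108, σ(86) = 132, σ(87) = 120, σ(88) = 180, σ(89) = 90, σ(90) = 234, σ(91) = 112, σ(92) = 168, σ(93) = 128, σ(94) = 144, σ(95) = 120, σ(96) = 252, σ(97) = 98, σ(98) = 171, σ(99) = 156, σ(100) = 217, σ(101) = 102, σ(102) = 216, σ(103) = 104, σ(104) = 210, σ(105) = 192, σ(106) = 162, σ(107) = 108, σ(108) = 280, σ(109) = 110, σ(110) = 216, σ(111) = 152, σ(112) = 248, σ(113) = 114, σ(114) = 240, σ(115) = 144, σ(116) = 210, σ(117) = 182, σ(118) = 180, σ(119) = 144, σ(120) = 360, σ(121) = 133, σ(122) = 186, σ(123) = 168, σ(124) = 224, σ(125) = 156, σ(126) = 312, σ(127) = 128, σ(128) = 255, σ(129) = 176, σ(130) = 252, σ(131) = 132, σ(132) = 336, σ(133) = 160, σ(134) = 204, σ(135) = 240, σ(136) = 270, σ(137) = 138, σ(138) = 288, σ(139) = 140, σ(140) = 336, σ(141) = 192, σ(142) = 216, σ(143) = 168, σ(144) = 403, σ(145) = 180, σ(146) = 222, σ(147) = 228, σ(148) = 266, σ(149) = 150, σ(150) = 372, σ(151) = 152, σ(152) = 300, σ(153) = 234, σ(154) = 288, σ(155) = 192, σ(156) = 392, σ(157) = 158, σ(158) = 240, σ(159) = 216, σ(160) = 378, σ(161) = 192, σ(162) = 363, σ(163) = 164, σ(164) = 294, σ(165) = 288, σ(166) = 252, σ(167) = 168, σ(168) = 480, σ(169) = 183, σ(170) = 324, σ(171) = 260, σ(172) = 308, σ(173) = 174, σ(174) = 360, σ(175) = 248, σ(176) = 372, σ(177) = 240, σ(178) = 270, σ(179) = 180, σ(180) = 546, σ(181) = 182. Summing all 181 values: 27002. (Average order: Σ_{n ≤ x} σ(n) ~ (π²/12) x². For x = 181, (π²/12)·181² ≈ 26944.84.)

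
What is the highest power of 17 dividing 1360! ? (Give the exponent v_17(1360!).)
v_17(1360!) = 84

Legendre's formula: v_p(n!) = Σ_{k ≥ 1} ⌊n / p^k⌋. For p = 17, n = 1360, the terms are:
  ⌊1360/17^1⌋ = ⌊1360/17⌋ = 80
  ⌊1360/17^2⌋ = ⌊1360/289⌋ = 4
(the next term ⌊1360/17^3⌋ = 0, terminating the sum). Summing: v_17(1360!) = 80 + 4 = 84.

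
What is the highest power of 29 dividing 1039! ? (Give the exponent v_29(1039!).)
v_29(1039!) = 36

Legendre's formula: v_p(n!) = Σ_{k ≥ 1} ⌊n / p^k⌋. For p = 29, n = 1039, the terms are:
  ⌊1039/29^1⌋ = ⌊1039/29⌋ = 35
  ⌊1039/29^2⌋ = ⌊1039/841⌋ = 1
(the next term ⌊1039/29^3⌋ = 0, terminating the sum). Summing: v_29(1039!) = 35 + 1 = 36.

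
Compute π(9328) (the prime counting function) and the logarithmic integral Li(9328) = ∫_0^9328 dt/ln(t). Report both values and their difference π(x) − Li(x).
π(9328) = 1154;  Li(9328) ≈ 1172.90;  π(x) − Li(x) ≈ -18.90.

Direct count of primes ≤ 9328 gives π(9328) = 1154. Numerical evaluation of the logarithmic integral gives Li(9328) ≈ 1172.90. The difference π(x) − Li(x) ≈ -18.90 is typically negative for small/moderate x (Li(x) overestimates), though Littlewood's theorem shows this sign changes infinitely often.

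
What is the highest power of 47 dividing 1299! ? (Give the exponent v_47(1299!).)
v_47(1299!) = 27

Legendre's formula: v_p(n!) = Σ_{k ≥ 1} ⌊n / p^k⌋. For p = 47, n = 1299, the terms are:
  ⌊1299/47^1⌋ = ⌊1299/47⌋ = 27
(the next term ⌊1299/47^2⌋ = 0, terminating the sum). Summing: v_47(1299!) = 27 = 27.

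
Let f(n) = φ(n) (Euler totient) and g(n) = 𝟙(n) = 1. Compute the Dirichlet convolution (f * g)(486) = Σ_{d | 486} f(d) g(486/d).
(φ * 𝟙)(486) = 486

Divisors of 486: [1, 2, 3, 6, 9, 18, 27, 54, 81, 162, 243, 486]. For each d | 486:
  d = 1: φ(1) · 𝟙(486/1) = 1 · 1 = 1
  d = 2: φ(2) · 𝟙(486/2) = 1 · 1 = 1
  d = 3: φ(3) · 𝟙(486/3) = 2 · 1 = 2
  d = 6: φ(6) · 𝟙(486/6) = 2 · 1 = 2
  d = 9: φ(9) · 𝟙(486/9) = 6 · 1 = 6
  d = 18: φ(18) · 𝟙(486/18) = 6 · 1 = 6
  d = 27: φ(27) · 𝟙(486/27) = 18 · 1 = 18
  d = 54: φ(54) · 𝟙(486/54) = 18 · 1 = 18
  d = 81: φ(81) · 𝟙(486/81) = 54 · 1 = 54
  d = 162: φ(162) · 𝟙(486/162) = 54 · 1 = 54
  d = 243: φ(243) · 𝟙(486/243) = 162 · 1 = 162
  d = 486: φ(486) · 𝟙(486/486) = 162 · 1 = 162
Summing: (φ * 𝟙)(486) = 1 + 1 + 2 + 2 + 6 + 6 + 18 + 18 + 54 + 54 + 162 + 162 = 486.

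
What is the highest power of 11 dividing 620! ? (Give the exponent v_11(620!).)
v_11(620!) = 61

Legendre's formula: v_p(n!) = Σ_{k ≥ 1} ⌊n / p^k⌋. For p = 11, n = 620, the terms are:
  ⌊620/11^1⌋ = ⌊620/11⌋ = 56
  ⌊620/11^2⌋ = ⌊620/121⌋ = 5
(the next term ⌊620/11^3⌋ = 0, terminating the sum). Summing: v_11(620!) = 56 + 5 = 61.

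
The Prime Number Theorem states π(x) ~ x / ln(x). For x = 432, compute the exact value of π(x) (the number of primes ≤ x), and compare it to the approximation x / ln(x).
π(432) = 83;  x/ln(x) ≈ 71.19;  relative error ≈ 14.23%.

Directly count primes up to 432: π(432) = 83. The PNT approximation gives 432/ln(432) ≈ 432/6.06843 ≈ 71.19. Relative error (π(x) − x/ln(x)) / π(x) ≈ 14.23%; the approximation is known to undercount slightly (Li(x) is a better estimate).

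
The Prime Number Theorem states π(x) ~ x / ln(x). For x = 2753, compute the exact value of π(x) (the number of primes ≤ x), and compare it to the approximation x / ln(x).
π(2753) = 402;  x/ln(x) ≈ 347.58;  relative error ≈ 13.54%.

Directly count primes up to 2753: π(2753) = 402. The PNT approximation gives 2753/ln(2753) ≈ 2753/7.92045 ≈ 347.58. Relative error (π(x) − x/ln(x)) / π(x) ≈ 13.54%; the approximation is known to undercount slightly (Li(x) is a better estimate).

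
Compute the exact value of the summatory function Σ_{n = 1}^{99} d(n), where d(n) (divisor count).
Σ_{n ≤ 99} d(n) = 473

Compute d(n) for each 1 ≤ n ≤ 99: d(1) = 1, d(2) = 2, d(3) = 2, d(4) = 3, d(5) = 2, d(6) = 4, d(7) = 2, d(8) = 4, d(9) = 3, d(10) = 4, d(11) = 2, d(12) = 6, d(13) = 2, d(14) = 4, d(15) = 4, d(16) = 5, d(17) = 2, d(18) = 6, d(19) = 2, d(20) = 6, d(21) = 4, d(22) = 4, d(23) = 2, d(24) = 8, d(25) = 3, d(26) = 4, d(27) = 4, d(28) = 6, d(29) = 2, d(30) = 8, d(31) = 2, d(32) = 6, d(33) = 4, d(34) = 4, d(35) = 4, d(36) = 9, d(37) = 2, d(38) = 4, d(39) = 4, d(40) = 8, d(41) = 2, d(42) = 8, d(43) = 2, d(44) = 6, d(45) = 6, d(46) = 4, d(47) = 2, d(48) = 10, d(49) = 3, d(50) = 6, d(51) = 4, d(52) = 6, d(53) = 2, d(54) = 8, d(55) = 4, d(56) = 8, d(57) = 4, d(58) = 4, d(59) = 2, d(60) = 12, d(61) = 2, d(62) = 4, d(63) = 6, d(64) = 7, d(65) = 4, d(66) = 8, d(67) = 2, d(68) = 6, d(69) = 4, d(70) = 8, d(71) = 2, d(72) = 12, d(73) = 2, d(74) = 4, d(75) = 6, d(76) = 6, d(77) = 4, d(78) = 8, d(79) = 2, d(80) = 10, d(81) = 5, d(82) = 4, d(83) = 2, d(84) = 12, d(85) = 4, d(86) = 4, d(87) = 4, d(88) = 8, d(89) = 2, d(90) = 12, d(91) = 4, d(92) = 6, d(93) = 4, d(94) = 4, d(95) = 4, d(96) = 12, d(97) = 2, d(98) = 6, d(99) = 6. Summing all 99 values: 473. (Dirichlet's divisor formula: Σ_{n ≤ x} d(n) = x ln(x) + (2γ − 1) x + O(√x). For x = 99, the asymptotic estimate is ≈ 470.21.)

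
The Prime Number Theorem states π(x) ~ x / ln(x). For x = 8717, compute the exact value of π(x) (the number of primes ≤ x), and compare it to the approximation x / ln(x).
π(8717) = 1086;  x/ln(x) ≈ 960.76;  relative error ≈ 11.53%.

Directly count primes up to 8717: π(8717) = 1086. The PNT approximation gives 8717/ln(8717) ≈ 8717/9.07303 ≈ 960.76. Relative error (π(x) − x/ln(x)) / π(x) ≈ 11.53%; the approximation is known to undercount slightly (Li(x) is a better estimate).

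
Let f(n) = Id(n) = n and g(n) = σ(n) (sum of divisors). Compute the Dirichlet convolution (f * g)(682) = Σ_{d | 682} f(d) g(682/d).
(Id * σ)(682) = 7245

Divisors of 682: [1, 2, 11, 22, 31, 62, 341, 682]. For each d | 682:
  d = 1: Id(1) · σ(682/1) = 1 · 1152 = 1152
  d = 2: Id(2) · σ(682/2) = 2 · 384 = 768
  d = 11: Id(11) · σ(682/11) = 11 · 96 = 1056
  d = 22: Id(22) · σ(682/22) = 22 · 32 = 704
  d = 31: Id(31) · σ(682/31) = 31 · 36 = 1116
  d = 62: Id(62) · σ(682/62) = 62 · 12 = 744
  d = 341: Id(341) · σ(682/341) = 341 · 3 = 1023
  d = 682: Id(682) · σ(682/682) = 682 · 1 = 682
Summing: (Id * σ)(682) = 1152 + 768 + 1056 + 704 + 1116 + 744 + 1023 + 682 = 7245.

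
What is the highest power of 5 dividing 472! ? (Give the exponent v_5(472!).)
v_5(472!) = 115

Legendre's formula: v_p(n!) = Σ_{k ≥ 1} ⌊n / p^k⌋. For p = 5, n = 472, the terms are:
  ⌊472/5^1⌋ = ⌊472/5⌋ = 94
  ⌊472/5^2⌋ = ⌊472/25⌋ = 18
  ⌊472/5^3⌋ = ⌊472/125⌋ = 3
(the next term ⌊472/5^4⌋ = 0, terminating the sum). Summing: v_5(472!) = 94 + 18 + 3 = 115.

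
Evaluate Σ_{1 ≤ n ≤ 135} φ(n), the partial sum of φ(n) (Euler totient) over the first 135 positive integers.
Σ_{n ≤ 135} φ(n) = 5570

Compute φ(n) for each 1 ≤ n ≤ 135: φ(1) = 1, φ(2) = 1, φ(3) = 2, φ(4) = 2, φ(5) = 4, φ(6) = 2, φ(7) = 6, φ(8) = 4, φ(9) = 6, φ(10) = 4, φ(11) = 10, φ(12) = 4, φ(13) = 12, φ(14) = 6, φ(15) = 8, φ(16) = 8, φ(17) = 16, φ(18) = 6, φ(19) = 18, φ(20) = 8, φ(21) = 12, φ(22) = 10, φ(23) = 22, φ(24) = 8, φ(25) = 20, φ(26) = 12, φ(27) = 18, φ(28) = 12, φ(29) = 28, φ(30) = 8, φ(31) = 30, φ(32) = 16, φ(33) = 20, φ(34) = 16, φ(35) = 24, φ(36) = 12, φ(37) = 36, φ(38) = 18, φ(39) = 24, φ(40) = 16, φ(41) = 40, φ(42) = 12, φ(43) = 42, φ(44) = 20, φ(45) = 24, φ(46) = 22, φ(47) = 46, φ(48) = 16, φ(49) = 42, φ(50) = 20, φ(51) = 32, φ(52) = 24, φ(53) = 52, φ(54) = 18, φ(55) = 40, φ(56) = 24, φ(57) = 36, φ(58) = 28, φ(59) = 58, φ(60) = 16, φ(61) = 60, φ(62) = 30, φ(63) = 36, φ(64) = 32, φ(65) = 48, φ(66) = 20, φ(67) = 66, φ(68) = 32, φ(69) = 44, φ(70) = 24, φ(71) = 70, φ(72) = 24, φ(73) = 72, φ(74) = 36, φ(75) = 40, φ(76) = 36, φ(77) = 60, φ(78) = 24, φ(79) = 78, φ(80) = 32, φ(81) = 54, φ(82) = 40, φ(83) = 82, φ(84) = 24, φ(85) = 64, φ(86) = 42, φ(87) = 56, φ(88) = 40, φ(89) = 88, φ(90) = 24, φ(91) = 72, φ(92) = 44, φ(93) = 60, φ(94) = 46, φ(95) = 72, φ(96) = 32, φ(97) = 96, φ(98) = 42, φ(99) = 60, φ(100) = 40, φ(101) = 100, φ(102) = 32, φ(103) = 102, φ(104) = 48, φ(105) = 48, φ(106) = 52, φ(107) = 106, φ(108) = 36, φ(109) = 108, φ(110) = 40, φ(111) = 72, φ(112) = 48, φ(113) = 112, φ(114) = 36, φ(115) = 88, φ(116) = 56, φ(117) = 72, φ(118) = 58, φ(119) = 96, φ(120) = 32, φ(121) = 110, φ(122) = 60, φ(123) = 80, φ(124) = 60, φ(125) = 100, φ(126) = 36, φ(127) = 126, φ(128) = 64, φ(129) = 84, φ(130) = 48, φ(131) = 130, φ(132) = 40, φ(133) = 108, φ(134) = 66, φ(135) = 72. Summing all 135 values: 5570. (Average order: Σ_{n ≤ x} φ(n) ~ (3/π²) x². For x = 135, (3/π²)·135² ≈ 5539.74.)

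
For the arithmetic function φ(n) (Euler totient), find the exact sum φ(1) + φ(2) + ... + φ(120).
Σ_{n ≤ 120} φ(n) = 4386

Compute φ(n) for each 1 ≤ n ≤ 120: φ(1) = 1, φ(2) = 1, φ(3) = 2, φ(4) = 2, φ(5) = 4, φ(6) = 2, φ(7) = 6, φ(8) = 4, φ(9) = 6, φ(10) = 4, φ(11) = 10, φ(12) = 4, φ(13) = 12, φ(14) = 6, φ(15) = 8, φ(16) = 8, φ(17) = 16, φ(18) = 6, φ(19) = 18, φ(20) = 8, φ(21) = 12, φ(22) = 10, φ(23) = 22, φ(24) = 8, φ(25) = 20, φ(26) = 12, φ(27) = 18, φ(28) = 12, φ(29) = 28, φ(30) = 8, φ(31) = 30, φ(32) = 16, φ(33) = 20, φ(34) = 16, φ(35) = 24, φ(36) = 12, φ(37) = 36, φ(38) = 18, φ(39) = 24, φ(40) = 16, φ(41) = 40, φ(42) = 12, φ(43) = 42, φ(44) = 20, φ(45) = 24, φ(46) = 22, φ(47) = 46, φ(48) = 16, φ(49) = 42, φ(50) = 20, φ(51) = 32, φ(52) = 24, φ(53) = 52, φ(54) = 18, φ(55) = 40, φ(56) = 24, φ(57) = 36, φ(58) = 28, φ(59) = 58, φ(60) = 16, φ(61) = 60, φ(62) = 30, φ(63) = 36, φ(64) = 32, φ(65) = 48, φ(66) = 20, φ(67) = 66, φ(68) = 32, φ(69) = 44, φ(70) = 24, φ(71) = 70, φ(72) = 24, φ(73) = 72, φ(74) = 36, φ(75) = 40, φ(76) = 36, φ(77) = 60, φ(78) = 24, φ(79) = 78, φ(80) = 32, φ(81) = 54, φ(82) = 40, φ(83) = 82, φ(84) = 24, φ(85) = 64, φ(86) = 42, φ(87) = 56, φ(88) = 40, φ(89) = 88, φ(90) = 24, φ(91) = 72, φ(92) = 44, φ(93) = 60, φ(94) = 46, φ(95) = 72, φ(96) = 32, φ(97) = 96, φ(98) = 42, φ(99) = 60, φ(100) = 40, φ(101) = 100, φ(102) = 32, φ(103) = 102, φ(104) = 48, φ(105) = 48, φ(106) = 52, φ(107) = 106, φ(108) = 36, φ(109) = 108, φ(110) = 40, φ(111) = 72, φ(112) = 48, φ(113) = 112, φ(114) = 36, φ(115) = 88, φ(116) = 56, φ(117) = 72, φ(118) = 58, φ(119) = 96, φ(120) = 32. Summing all 120 values: 4386. (Average order: Σ_{n ≤ x} φ(n) ~ (3/π²) x². For x = 120, (3/π²)·120² ≈ 4377.08.)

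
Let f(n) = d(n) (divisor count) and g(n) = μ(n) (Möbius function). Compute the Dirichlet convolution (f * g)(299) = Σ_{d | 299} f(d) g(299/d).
(d * μ)(299) = 1

Divisors of 299: [1, 13, 23, 299]. For each d | 299:
  d = 1: d(1) · μ(299/1) = 1 · 1 = 1
  d = 13: d(13) · μ(299/13) = 2 · -1 = -2
  d = 23: d(23) · μ(299/23) = 2 · -1 = -2
  d = 299: d(299) · μ(299/299) = 4 · 1 = 4
Summing: (d * μ)(299) = 1 + -2 + -2 + 4 = 1.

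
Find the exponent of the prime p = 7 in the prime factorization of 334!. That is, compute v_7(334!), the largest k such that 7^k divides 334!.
v_7(334!) = 53

Legendre's formula: v_p(n!) = Σ_{k ≥ 1} ⌊n / p^k⌋. For p = 7, n = 334, the terms are:
  ⌊334/7^1⌋ = ⌊334/7⌋ = 47
  ⌊334/7^2⌋ = ⌊334/49⌋ = 6
(the next term ⌊334/7^3⌋ = 0, terminating the sum). Summing: v_7(334!) = 47 + 6 = 53.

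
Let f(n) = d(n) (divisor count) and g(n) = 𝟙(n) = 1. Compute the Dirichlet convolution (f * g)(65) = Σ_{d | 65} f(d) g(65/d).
(d * 𝟙)(65) = 9

Divisors of 65: [1, 5, 13, 65]. For each d | 65:
  d = 1: d(1) · 𝟙(65/1) = 1 · 1 = 1
  d = 5: d(5) · 𝟙(65/5) = 2 · 1 = 2
  d = 13: d(13) · 𝟙(65/13) = 2 · 1 = 2
  d = 65: d(65) · 𝟙(65/65) = 4 · 1 = 4
Summing: (d * 𝟙)(65) = 1 + 2 + 2 + 4 = 9.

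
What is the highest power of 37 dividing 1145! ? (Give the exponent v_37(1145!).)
v_37(1145!) = 30

Legendre's formula: v_p(n!) = Σ_{k ≥ 1} ⌊n / p^k⌋. For p = 37, n = 1145, the terms are:
  ⌊1145/37^1⌋ = ⌊1145/37⌋ = 30
(the next term ⌊1145/37^2⌋ = 0, terminating the sum). Summing: v_37(1145!) = 30 = 30.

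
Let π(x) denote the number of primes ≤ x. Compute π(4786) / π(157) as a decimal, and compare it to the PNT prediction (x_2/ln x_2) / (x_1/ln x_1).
π(4786)/π(157) = 642/37 ≈ 17.3514;  PNT prediction ≈ 18.1903.

π(157) = 37 and π(4786) = 642, so π(4786)/π(157) ≈ 17.3514. The PNT-predicted ratio is (4786/ln(4786)) / (157/ln(157)) ≈ 18.1903. The two agree to within a few percent, as expected.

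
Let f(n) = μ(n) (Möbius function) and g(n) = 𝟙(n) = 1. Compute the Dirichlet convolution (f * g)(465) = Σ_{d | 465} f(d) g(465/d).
(μ * 𝟙)(465) = 0

Divisors of 465: [1, 3, 5, 15, 31, 93, 155, 465]. For each d | 465:
  d = 1: μ(1) · 𝟙(465/1) = 1 · 1 = 1
  d = 3: μ(3) · 𝟙(465/3) = -1 · 1 = -1
  d = 5: μ(5) · 𝟙(465/5) = -1 · 1 = -1
  d = 15: μ(15) · 𝟙(465/15) = 1 · 1 = 1
  d = 31: μ(31) · 𝟙(465/31) = -1 · 1 = -1
  d = 93: μ(93) · 𝟙(465/93) = 1 · 1 = 1
  d = 155: μ(155) · 𝟙(465/155) = 1 · 1 = 1
  d = 465: μ(465) · 𝟙(465/465) = -1 · 1 = -1
Summing: (μ * 𝟙)(465) = 1 + -1 + -1 + 1 + -1 + 1 + 1 + -1 = 0.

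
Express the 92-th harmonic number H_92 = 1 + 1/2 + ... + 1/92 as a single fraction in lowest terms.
H_92 = 3668893996878372053122809260004199377461/718766754945489455304472257065075294400

Direct summation: H_92 = 1 + 1/2 + ... + 1/92. The least common denominator is lcm(1, ..., 92) = 718766754945489455304472257065075294400; over this denominator the numerator is 718766754945489455304472257065075294400 + 359383377472744727652236128532537647200 + 239588918315163151768157419021691764800 + 179691688736372363826118064266268823600 + 143753350989097891060894451413015058880 + 119794459157581575884078709510845882400 + 102680964992212779329210322437867899200 + 89845844368186181913059032133134411800 + 79862972771721050589385806340563921600 + 71876675494548945530447225706507529440 + 65342432267771768664042932460461390400 + 59897229578790787942039354755422941200 + 55289750380422265792651712081928868800 + 51340482496106389664605161218933949600 + 47917783663032630353631483804338352960 + 44922922184093090956529516066567205900 + 42280397349734673841439544533239723200 + 39931486385860525294692903170281960800 + 37829829207657339752866960898161857600 + 35938337747274472765223612853253764720 + 34226988330737593109736774145955966400 + 32671216133885884332021466230230695200 + 31250728475890845882803141611525012800 + 29948614789395393971019677377711470600 + 28750670197819578212178890282603011776 + 27644875190211132896325856040964434400 + 26620990923907016863128602113521307200 + 25670241248053194832302580609466974800 + 24785060515361705355326629553968113600 + 23958891831516315176815741902169176480 + 23186024353080305009821685711776622400 + 22461461092046545478264758033283602950 + 21780810755923922888014310820153796800 + 21140198674867336920719772266619861600 + 20536192998442555865842064487573579840 + 19965743192930262647346451585140980400 + 19426128512040255548769520461218251200 + 18914914603828669876433480449080928800 + 18429916793474088597550570693976289600 + 17969168873637236382611806426626882360 + 17530896462085108665962737977196958400 + 17113494165368796554868387072977983200 + 16715505928964871053592378071280820800 + 16335608066942942166010733115115347600 + 15972594554344210117877161268112784320 + 15625364237945422941401570805762506400 + 15292909679691265006478133129044155200 + 14974307394697696985509838688855735300 + 14668709284601825618458617491123985600 + 14375335098909789106089445141301505888 + 14093465783244891280479848177746574400 + 13822437595105566448162928020482217200 + 13561636885763951986876835038963684800 + 13310495461953508431564301056760653600 + 13068486453554353732808586492092278080 + 12835120624026597416151290304733487400 + 12609943069219113250955653632720619200 + 12392530257680852677663314776984056800 + 12182487371957448394991055204492801600 + 11979445915758157588407870951084588240 + 11783061556483433693515938640411070400 + 11593012176540152504910842855888311200 + 11408996110245864369912258048651988800 + 11230730546023272739132379016641801475 + 11057950076084453158530342416385773760 + 10890405377961961444007155410076898400 + 10727862014111782914992123239777243200 + 10570099337433668460359886133309930800 + 10416909491963615294267713870508337600 + 10268096499221277932921032243786789920 + 10123475421767457116964397986832046400 + 9982871596465131323673225792570490200 + 9846119930760129524718798041987332800 + 9713064256020127774384760230609125600 + 9583556732606526070726296760867670592 + 9457457301914334938216740224540464400 + 9334633181110252666291847494351627200 + 9214958396737044298775285346988144800 + 9098313353740372851955345026140193600 + 8984584436818618191305903213313441180 + 8873663641302338954376200704507102400 + 8765448231042554332981368988598479200 + 8659840421029993437403280205603316800 + 8556747082684398277434193536488991600 + 8456079469946934768287908906647944640 + 8357752964482435526796189035640410400 + 8261686838453901785108876517989371200 + 8167804033471471083005366557557673800 + 8076030954443701744994070304101969600 + 7986297277172105058938580634056392160 + 7898535768631752256093101725989838400 + 7812682118972711470700785402881253200 = 3668893996878372053122809260004199377461, so H_92 = 3668893996878372053122809260004199377461/718766754945489455304472257065075294400 (already in lowest terms) ≈ 5.10443. (The PNT-adjacent estimate ln(92) + γ ≈ 5.09900 matches within O(1/n).)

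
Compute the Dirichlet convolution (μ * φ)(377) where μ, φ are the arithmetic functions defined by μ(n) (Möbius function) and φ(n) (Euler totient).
(μ * φ)(377) = 297

Divisors of 377: [1, 13, 29, 377]. For each d | 377:
  d = 1: μ(1) · φ(377/1) = 1 · 336 = 336
  d = 13: μ(13) · φ(377/13) = -1 · 28 = -28
  d = 29: μ(29) · φ(377/29) = -1 · 12 = -12
  d = 377: μ(377) · φ(377/377) = 1 · 1 = 1
Summing: (μ * φ)(377) = 336 + -28 + -12 + 1 = 297.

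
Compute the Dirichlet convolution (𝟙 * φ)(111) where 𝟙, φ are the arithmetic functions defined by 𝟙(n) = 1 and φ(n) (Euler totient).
(𝟙 * φ)(111) = 111

Divisors of 111: [1, 3, 37, 111]. For each d | 111:
  d = 1: 𝟙(1) · φ(111/1) = 1 · 72 = 72
  d = 3: 𝟙(3) · φ(111/3) = 1 · 36 = 36
  d = 37: 𝟙(37) · φ(111/37) = 1 · 2 = 2
  d = 111: 𝟙(111) · φ(111/111) = 1 · 1 = 1
Summing: (𝟙 * φ)(111) = 72 + 36 + 2 + 1 = 111.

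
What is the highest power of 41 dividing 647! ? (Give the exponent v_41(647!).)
v_41(647!) = 15

Legendre's formula: v_p(n!) = Σ_{k ≥ 1} ⌊n / p^k⌋. For p = 41, n = 647, the terms are:
  ⌊647/41^1⌋ = ⌊647/41⌋ = 15
(the next term ⌊647/41^2⌋ = 0, terminating the sum). Summing: v_41(647!) = 15 = 15.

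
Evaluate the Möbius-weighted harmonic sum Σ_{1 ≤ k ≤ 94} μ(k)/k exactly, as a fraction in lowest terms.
Σ μ(k)/k = 122466446403627137841531874324276/3961456982724258461775089600226385

Values of μ(k) for 1 ≤ k ≤ 94: μ(1) = 1, μ(2) = -1, μ(3) = -1, μ(5) = -1, μ(6) = 1, μ(7) = -1, μ(10) = 1, μ(11) = -1, μ(13) = -1, μ(14) = 1, μ(15) = 1, μ(17) = -1, μ(19) = -1, μ(21) = 1, μ(22) = 1, μ(23) = -1, μ(26) = 1, μ(29) = -1, μ(30) = -1, μ(31) = -1, μ(33) = 1, μ(34) = 1, μ(35) = 1, μ(37) = -1, μ(38) = 1, μ(39) = 1, μ(41) = -1, μ(42) = -1, μ(43) = -1, μ(46) = 1, μ(47) = -1, μ(51) = 1, μ(53) = -1, μ(55) = 1, μ(57) = 1, μ(58) = 1, μ(59) = -1, μ(61) = -1, μ(62) = 1, μ(65) = 1, μ(66) = -1, μ(67) = -1, μ(69) = 1, μ(70) = -1, μ(71) = -1, μ(73) = -1, μ(74) = 1, μ(77) = 1, μ(78) = -1, μ(79) = -1, μ(82) = 1, μ(83) = -1, μ(85) = 1, μ(86) = 1, μ(87) = 1, μ(89) = -1, μ(91) = 1, μ(93) = 1, μ(94) = 1, with μ = 0 on non-squarefree integers. Summing μ(k)/k for k where μ(k) ≠ 0 gives 122466446403627137841531874324276/3961456982724258461775089600226385 ≈ 0.0309. (PNT ⟺ this sum → 0 as n → ∞.)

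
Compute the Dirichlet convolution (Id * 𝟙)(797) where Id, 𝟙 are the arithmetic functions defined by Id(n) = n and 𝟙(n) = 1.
(Id * 𝟙)(797) = 798

Divisors of 797: [1, 797]. For each d | 797:
  d = 1: Id(1) · 𝟙(797/1) = 1 · 1 = 1
  d = 797: Id(797) · 𝟙(797/797) = 797 · 1 = 797
Summing: (Id * 𝟙)(797) = 1 + 797 = 798.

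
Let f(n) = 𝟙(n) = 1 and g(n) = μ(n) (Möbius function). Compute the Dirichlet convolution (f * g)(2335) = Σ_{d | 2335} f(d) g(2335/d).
(𝟙 * μ)(2335) = 0

Divisors of 2335: [1, 5, 467, 2335]. For each d | 2335:
  d = 1: 𝟙(1) · μ(2335/1) = 1 · 1 = 1
  d = 5: 𝟙(5) · μ(2335/5) = 1 · -1 = -1
  d = 467: 𝟙(467) · μ(2335/467) = 1 · -1 = -1
  d = 2335: 𝟙(2335) · μ(2335/2335) = 1 · 1 = 1
Summing: (𝟙 * μ)(2335) = 1 + -1 + -1 + 1 = 0.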